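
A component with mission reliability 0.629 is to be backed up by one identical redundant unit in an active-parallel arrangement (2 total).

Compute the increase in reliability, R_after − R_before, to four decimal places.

R_before = 0.629
R_after = 1 − (1 − 0.629)^2 = 0.8624
ΔR = 0.8624 − 0.629 = 0.2334

0.2334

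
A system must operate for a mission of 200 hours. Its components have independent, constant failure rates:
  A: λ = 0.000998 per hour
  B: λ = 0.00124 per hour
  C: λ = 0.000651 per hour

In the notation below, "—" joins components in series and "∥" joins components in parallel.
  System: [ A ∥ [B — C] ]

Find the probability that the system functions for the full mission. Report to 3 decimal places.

0.943

R(A) = exp(−0.000998 × 200) = 0.81906
R(B) = exp(−0.00124 × 200) = 0.78036
R(C) = exp(−0.000651 × 200) = 0.87792
Series (B and C): 0.78036 × 0.87792 = 0.68509
Parallel (A and [0.68509]): 1 − (1 − 0.81906)(1 − 0.68509) = 0.943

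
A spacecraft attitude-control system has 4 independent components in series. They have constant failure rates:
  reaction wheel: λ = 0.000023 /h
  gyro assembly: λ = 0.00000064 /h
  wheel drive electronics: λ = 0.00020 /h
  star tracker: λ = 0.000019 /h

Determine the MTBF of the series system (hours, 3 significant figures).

4120

Series of exponential components: λ_sys = Σ λ_i
λ_sys = 0.000023 + 0.00000064 + 0.00020 + 0.000019 = 2.4264e-04 /h
MTBF = 1 / λ_sys = 4120 h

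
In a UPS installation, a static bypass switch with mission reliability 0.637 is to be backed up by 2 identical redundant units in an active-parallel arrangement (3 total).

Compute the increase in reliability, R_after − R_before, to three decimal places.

R_before = 0.637
R_after = 1 − (1 − 0.637)^3 = 0.952
ΔR = 0.952 − 0.637 = 0.315

0.315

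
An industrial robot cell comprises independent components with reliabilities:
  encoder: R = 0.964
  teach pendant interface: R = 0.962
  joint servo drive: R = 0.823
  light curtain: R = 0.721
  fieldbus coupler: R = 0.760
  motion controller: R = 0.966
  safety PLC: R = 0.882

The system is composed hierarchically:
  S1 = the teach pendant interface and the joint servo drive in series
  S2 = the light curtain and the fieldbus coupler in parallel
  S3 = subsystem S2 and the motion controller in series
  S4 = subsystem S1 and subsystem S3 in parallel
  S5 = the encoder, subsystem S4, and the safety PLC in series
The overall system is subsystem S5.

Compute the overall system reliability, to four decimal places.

Series (teach pendant interface and joint servo drive): 0.962000 × 0.823000 = 0.791726
Parallel (light curtain and fieldbus coupler): 1 − (1 − 0.721000)(1 − 0.760000) = 0.933040
Series ([0.933040] and motion controller): 0.933040 × 0.966000 = 0.901317
Parallel ([0.791726] and [0.901317]): 1 − (1 − 0.791726)(1 − 0.901317) = 0.979447
Series (encoder, [0.979447], and safety PLC): 0.964000 × 0.979447 × 0.882000 = 0.8328

0.8328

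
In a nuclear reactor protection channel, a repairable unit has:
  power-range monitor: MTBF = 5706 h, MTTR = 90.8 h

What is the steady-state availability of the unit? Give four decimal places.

0.9843

A(power-range monitor) = MTBF/(MTBF+MTTR) = 5706/(5706+90.8) = 0.9843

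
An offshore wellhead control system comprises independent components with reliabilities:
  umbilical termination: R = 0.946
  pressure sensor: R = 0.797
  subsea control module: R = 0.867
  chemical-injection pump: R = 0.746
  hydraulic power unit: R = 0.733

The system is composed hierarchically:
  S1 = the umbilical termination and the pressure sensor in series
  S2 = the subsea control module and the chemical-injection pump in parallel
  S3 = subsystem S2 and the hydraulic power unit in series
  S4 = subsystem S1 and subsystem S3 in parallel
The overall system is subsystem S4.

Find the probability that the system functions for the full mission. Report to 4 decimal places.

Series (umbilical termination and pressure sensor): 0.946000 × 0.797000 = 0.753962
Parallel (subsea control module and chemical-injection pump): 1 − (1 − 0.867000)(1 − 0.746000) = 0.966218
Series ([0.966218] and hydraulic power unit): 0.966218 × 0.733000 = 0.708238
Parallel ([0.753962] and [0.708238]): 1 − (1 − 0.753962)(1 − 0.708238) = 0.9282

0.9282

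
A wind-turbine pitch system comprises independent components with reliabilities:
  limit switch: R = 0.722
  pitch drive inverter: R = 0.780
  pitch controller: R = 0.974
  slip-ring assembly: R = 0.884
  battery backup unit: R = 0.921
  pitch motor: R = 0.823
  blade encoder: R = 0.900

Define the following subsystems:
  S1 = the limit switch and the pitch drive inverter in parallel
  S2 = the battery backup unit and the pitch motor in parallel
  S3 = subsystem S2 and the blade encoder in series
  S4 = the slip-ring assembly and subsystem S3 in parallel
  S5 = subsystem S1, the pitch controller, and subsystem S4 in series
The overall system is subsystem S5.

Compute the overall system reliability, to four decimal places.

Parallel (limit switch and pitch drive inverter): 1 − (1 − 0.722000)(1 − 0.780000) = 0.938840
Parallel (battery backup unit and pitch motor): 1 − (1 − 0.921000)(1 − 0.823000) = 0.986017
Series ([0.986017] and blade encoder): 0.986017 × 0.900000 = 0.887415
Parallel (slip-ring assembly and [0.887415]): 1 − (1 − 0.884000)(1 − 0.887415) = 0.986940
Series ([0.938840], pitch controller, and [0.986940]): 0.938840 × 0.974000 × 0.986940 = 0.9025

0.9025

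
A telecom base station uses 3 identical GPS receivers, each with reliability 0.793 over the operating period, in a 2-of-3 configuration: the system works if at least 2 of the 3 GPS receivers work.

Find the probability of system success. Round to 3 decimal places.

R = Σ_{i=2}^{3} C(3,i) p^i (1−p)^{3−i} with p = 0.793
C(3,2)·0.793^2·0.207^1 = 0.39052
C(3,3)·0.793^3·0.207^0 = 0.49868
Sum = 0.889

0.889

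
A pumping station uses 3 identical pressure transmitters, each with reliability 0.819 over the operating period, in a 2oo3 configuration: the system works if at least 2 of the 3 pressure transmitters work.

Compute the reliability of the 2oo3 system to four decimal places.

0.9136

R = Σ_{i=2}^{3} C(3,i) p^i (1−p)^{3−i} with p = 0.819
C(3,2)·0.819^2·0.181^1 = 0.364223
C(3,3)·0.819^3·0.181^0 = 0.549353
Sum = 0.9136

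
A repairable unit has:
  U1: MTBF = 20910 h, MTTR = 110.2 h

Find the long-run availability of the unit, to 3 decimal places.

A(U1) = MTBF/(MTBF+MTTR) = 20910/(20910+110.2) = 0.995

0.995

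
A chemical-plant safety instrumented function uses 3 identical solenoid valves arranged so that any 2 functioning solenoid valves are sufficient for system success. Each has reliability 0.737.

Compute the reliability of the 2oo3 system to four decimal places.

R = Σ_{i=2}^{3} C(3,i) p^i (1−p)^{3−i} with p = 0.737
C(3,2)·0.737^2·0.263^1 = 0.428560
C(3,3)·0.737^3·0.263^0 = 0.400316
Sum = 0.8289

0.8289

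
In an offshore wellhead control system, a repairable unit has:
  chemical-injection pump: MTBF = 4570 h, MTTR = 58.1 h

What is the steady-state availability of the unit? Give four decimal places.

0.9874

A(chemical-injection pump) = MTBF/(MTBF+MTTR) = 4570/(4570+58.1) = 0.9874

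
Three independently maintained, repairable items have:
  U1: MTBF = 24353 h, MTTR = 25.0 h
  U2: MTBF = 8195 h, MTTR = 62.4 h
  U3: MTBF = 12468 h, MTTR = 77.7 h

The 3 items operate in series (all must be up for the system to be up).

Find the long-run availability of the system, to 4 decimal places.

0.9853

A(U1) = MTBF/(MTBF+MTTR) = 24353/(24353+25.0) = 0.998974
A(U2) = MTBF/(MTBF+MTTR) = 8195/(8195+62.4) = 0.992443
A(U3) = MTBF/(MTBF+MTTR) = 12468/(12468+77.7) = 0.993807
Series availability: 0.998974 × 0.992443 × 0.993807 = 0.9853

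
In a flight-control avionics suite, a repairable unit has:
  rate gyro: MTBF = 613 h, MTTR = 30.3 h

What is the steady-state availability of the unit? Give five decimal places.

0.95290

A(rate gyro) = MTBF/(MTBF+MTTR) = 613/(613+30.3) = 0.95290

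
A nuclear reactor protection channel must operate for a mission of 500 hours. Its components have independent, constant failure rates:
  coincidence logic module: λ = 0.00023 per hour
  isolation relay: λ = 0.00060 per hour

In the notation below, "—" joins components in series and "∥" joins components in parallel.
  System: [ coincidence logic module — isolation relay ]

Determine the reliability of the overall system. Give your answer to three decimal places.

R(coincidence logic module) = exp(−0.00023 × 500) = 0.89137
R(isolation relay) = exp(−0.00060 × 500) = 0.74082
Series (coincidence logic module and isolation relay): 0.89137 × 0.74082 = 0.660

0.660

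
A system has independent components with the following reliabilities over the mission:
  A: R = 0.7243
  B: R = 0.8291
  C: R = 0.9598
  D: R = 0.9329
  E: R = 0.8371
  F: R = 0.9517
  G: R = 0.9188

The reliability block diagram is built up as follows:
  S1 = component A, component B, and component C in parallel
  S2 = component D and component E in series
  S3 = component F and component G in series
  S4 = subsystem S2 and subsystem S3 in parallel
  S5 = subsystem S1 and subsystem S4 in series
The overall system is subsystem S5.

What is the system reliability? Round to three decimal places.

0.971

Parallel (A, B, and C): 1 − (1 − 0.72430)(1 − 0.82910)(1 − 0.95980) = 0.99811
Series (D and E): 0.93290 × 0.83710 = 0.78093
Series (F and G): 0.95170 × 0.91880 = 0.87442
Parallel ([0.78093] and [0.87442]): 1 − (1 − 0.78093)(1 − 0.87442) = 0.97249
Series ([0.99811] and [0.97249]): 0.99811 × 0.97249 = 0.971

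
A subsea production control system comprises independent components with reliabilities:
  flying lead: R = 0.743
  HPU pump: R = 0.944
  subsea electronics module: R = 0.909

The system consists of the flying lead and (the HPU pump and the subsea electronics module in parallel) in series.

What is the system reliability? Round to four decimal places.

0.7392

Parallel (HPU pump and subsea electronics module): 1 − (1 − 0.944000)(1 − 0.909000) = 0.994904
Series (flying lead and [0.994904]): 0.743000 × 0.994904 = 0.7392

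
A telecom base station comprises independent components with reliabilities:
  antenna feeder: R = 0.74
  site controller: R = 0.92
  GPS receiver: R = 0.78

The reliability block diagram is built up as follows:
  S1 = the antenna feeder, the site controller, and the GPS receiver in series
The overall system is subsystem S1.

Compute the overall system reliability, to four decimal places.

0.5310

Series (antenna feeder, site controller, and GPS receiver): 0.740000 × 0.920000 × 0.780000 = 0.5310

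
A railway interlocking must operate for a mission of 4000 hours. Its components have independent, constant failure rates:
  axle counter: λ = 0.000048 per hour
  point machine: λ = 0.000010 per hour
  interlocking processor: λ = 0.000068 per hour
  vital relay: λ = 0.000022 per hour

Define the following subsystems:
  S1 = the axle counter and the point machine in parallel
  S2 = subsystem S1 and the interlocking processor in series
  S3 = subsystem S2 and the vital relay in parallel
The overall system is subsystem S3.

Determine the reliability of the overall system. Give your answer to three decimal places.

0.979

R(axle counter) = exp(−0.000048 × 4000) = 0.82531
R(point machine) = exp(−0.000010 × 4000) = 0.96079
R(interlocking processor) = exp(−0.000068 × 4000) = 0.76185
R(vital relay) = exp(−0.000022 × 4000) = 0.91576
Parallel (axle counter and point machine): 1 − (1 − 0.82531)(1 − 0.96079) = 0.99315
Series ([0.99315] and interlocking processor): 0.99315 × 0.76185 = 0.75663
Parallel ([0.75663] and vital relay): 1 − (1 − 0.75663)(1 − 0.91576) = 0.979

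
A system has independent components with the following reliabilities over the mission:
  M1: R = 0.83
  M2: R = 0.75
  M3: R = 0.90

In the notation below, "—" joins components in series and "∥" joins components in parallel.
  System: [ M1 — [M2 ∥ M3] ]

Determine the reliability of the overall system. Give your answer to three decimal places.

Parallel (M2 and M3): 1 − (1 − 0.75000)(1 − 0.90000) = 0.97500
Series (M1 and [0.97500]): 0.83000 × 0.97500 = 0.809

0.809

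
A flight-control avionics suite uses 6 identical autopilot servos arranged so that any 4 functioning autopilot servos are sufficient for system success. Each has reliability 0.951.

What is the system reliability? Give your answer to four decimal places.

R = Σ_{i=4}^{6} C(6,i) p^i (1−p)^{6−i} with p = 0.951
C(6,4)·0.951^4·0.049^2 = 0.029458
C(6,5)·0.951^5·0.049^1 = 0.228691
C(6,6)·0.951^6·0.049^0 = 0.739747
Sum = 0.9979

0.9979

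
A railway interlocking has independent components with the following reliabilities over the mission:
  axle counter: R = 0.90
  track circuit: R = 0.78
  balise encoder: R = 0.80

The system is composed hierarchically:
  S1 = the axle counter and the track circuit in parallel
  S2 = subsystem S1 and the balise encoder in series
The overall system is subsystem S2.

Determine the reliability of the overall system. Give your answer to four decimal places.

0.7824

Parallel (axle counter and track circuit): 1 − (1 − 0.900000)(1 − 0.780000) = 0.978000
Series ([0.978000] and balise encoder): 0.978000 × 0.800000 = 0.7824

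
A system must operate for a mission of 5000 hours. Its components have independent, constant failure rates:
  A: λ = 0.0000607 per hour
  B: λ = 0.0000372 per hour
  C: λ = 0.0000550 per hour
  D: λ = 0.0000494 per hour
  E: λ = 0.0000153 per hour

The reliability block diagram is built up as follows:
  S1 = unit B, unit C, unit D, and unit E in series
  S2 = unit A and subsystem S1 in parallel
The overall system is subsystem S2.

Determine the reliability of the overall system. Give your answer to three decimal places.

R(A) = exp(−0.0000607 × 5000) = 0.73823
R(B) = exp(−0.0000372 × 5000) = 0.83027
R(C) = exp(−0.0000550 × 5000) = 0.75957
R(D) = exp(−0.0000494 × 5000) = 0.78114
R(E) = exp(−0.0000153 × 5000) = 0.92635
Series (B, C, D, and E): 0.83027 × 0.75957 × 0.78114 × 0.92635 = 0.45634
Parallel (A and [0.45634]): 1 − (1 − 0.73823)(1 − 0.45634) = 0.858

0.858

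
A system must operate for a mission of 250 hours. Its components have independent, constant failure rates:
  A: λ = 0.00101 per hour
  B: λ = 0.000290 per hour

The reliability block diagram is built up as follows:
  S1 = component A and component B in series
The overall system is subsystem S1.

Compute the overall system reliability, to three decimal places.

0.723

R(A) = exp(−0.00101 × 250) = 0.77686
R(B) = exp(−0.000290 × 250) = 0.93007
Series (A and B): 0.77686 × 0.93007 = 0.723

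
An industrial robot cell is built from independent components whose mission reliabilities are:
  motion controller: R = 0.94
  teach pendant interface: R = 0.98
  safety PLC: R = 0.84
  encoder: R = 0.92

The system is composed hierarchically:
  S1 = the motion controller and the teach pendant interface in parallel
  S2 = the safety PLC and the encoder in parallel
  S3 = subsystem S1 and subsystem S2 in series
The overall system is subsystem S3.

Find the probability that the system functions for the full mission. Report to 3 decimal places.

Parallel (motion controller and teach pendant interface): 1 − (1 − 0.94000)(1 − 0.98000) = 0.99880
Parallel (safety PLC and encoder): 1 − (1 − 0.84000)(1 − 0.92000) = 0.98720
Series ([0.99880] and [0.98720]): 0.99880 × 0.98720 = 0.986

0.986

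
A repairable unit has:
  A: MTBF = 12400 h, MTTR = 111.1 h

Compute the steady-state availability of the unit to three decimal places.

A(A) = MTBF/(MTBF+MTTR) = 12400/(12400+111.1) = 0.991

0.991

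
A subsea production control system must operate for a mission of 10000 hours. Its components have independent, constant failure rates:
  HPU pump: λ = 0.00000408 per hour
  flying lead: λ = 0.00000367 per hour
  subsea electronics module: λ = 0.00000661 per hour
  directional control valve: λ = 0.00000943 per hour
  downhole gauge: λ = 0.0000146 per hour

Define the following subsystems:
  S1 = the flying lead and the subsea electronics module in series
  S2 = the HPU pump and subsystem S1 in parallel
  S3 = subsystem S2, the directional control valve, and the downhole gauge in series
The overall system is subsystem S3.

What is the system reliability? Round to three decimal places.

0.783

R(HPU pump) = exp(−0.00000408 × 10000) = 0.96002
R(flying lead) = exp(−0.00000367 × 10000) = 0.96397
R(subsea electronics module) = exp(−0.00000661 × 10000) = 0.93604
R(directional control valve) = exp(−0.00000943 × 10000) = 0.91001
R(downhole gauge) = exp(−0.0000146 × 10000) = 0.86416
Series (flying lead and subsea electronics module): 0.96397 × 0.93604 = 0.90231
Parallel (HPU pump and [0.90231]): 1 − (1 − 0.96002)(1 − 0.90231) = 0.99609
Series ([0.99609], directional control valve, and downhole gauge): 0.99609 × 0.91001 × 0.86416 = 0.783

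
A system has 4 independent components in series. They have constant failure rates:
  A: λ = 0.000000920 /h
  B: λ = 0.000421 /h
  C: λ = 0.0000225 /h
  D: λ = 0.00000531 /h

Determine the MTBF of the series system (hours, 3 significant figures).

2220

Series of exponential components: λ_sys = Σ λ_i
λ_sys = 0.000000920 + 0.000421 + 0.0000225 + 0.00000531 = 4.4973e-04 /h
MTBF = 1 / λ_sys = 2220 h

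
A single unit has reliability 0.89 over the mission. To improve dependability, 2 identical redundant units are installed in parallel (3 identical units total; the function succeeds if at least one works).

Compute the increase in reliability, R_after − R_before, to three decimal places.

0.109

R_before = 0.89
R_after = 1 − (1 − 0.89)^3 = 0.999
ΔR = 0.999 − 0.89 = 0.109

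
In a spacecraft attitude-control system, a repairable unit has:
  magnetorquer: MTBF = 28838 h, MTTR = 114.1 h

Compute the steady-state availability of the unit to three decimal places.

A(magnetorquer) = MTBF/(MTBF+MTTR) = 28838/(28838+114.1) = 0.996

0.996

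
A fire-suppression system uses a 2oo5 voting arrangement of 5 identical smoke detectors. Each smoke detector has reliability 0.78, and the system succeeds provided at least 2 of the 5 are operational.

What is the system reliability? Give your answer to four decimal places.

0.9903

R = Σ_{i=2}^{5} C(5,i) p^i (1−p)^{5−i} with p = 0.78
C(5,2)·0.78^2·0.22^3 = 0.064782
C(5,3)·0.78^3·0.22^2 = 0.229683
C(5,4)·0.78^4·0.22^1 = 0.407166
C(5,5)·0.78^5·0.22^0 = 0.288717
Sum = 0.9903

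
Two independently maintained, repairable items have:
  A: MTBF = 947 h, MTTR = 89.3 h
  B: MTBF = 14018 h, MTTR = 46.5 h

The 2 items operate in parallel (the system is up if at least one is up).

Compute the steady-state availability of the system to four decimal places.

A(A) = MTBF/(MTBF+MTTR) = 947/(947+89.3) = 0.913828
A(B) = MTBF/(MTBF+MTTR) = 14018/(14018+46.5) = 0.996694
Parallel availability: 1 − (1 − 0.913828)(1 − 0.996694) = 0.9997

0.9997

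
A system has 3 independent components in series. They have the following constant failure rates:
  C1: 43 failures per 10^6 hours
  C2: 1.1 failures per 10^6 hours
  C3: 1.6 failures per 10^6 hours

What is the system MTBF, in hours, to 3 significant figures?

Series of exponential components: λ_sys = Σ λ_i
λ_sys = 0.000043 + 0.0000011 + 0.0000016 = 4.5700e-05 /h
MTBF = 1 / λ_sys = 21900 h

21900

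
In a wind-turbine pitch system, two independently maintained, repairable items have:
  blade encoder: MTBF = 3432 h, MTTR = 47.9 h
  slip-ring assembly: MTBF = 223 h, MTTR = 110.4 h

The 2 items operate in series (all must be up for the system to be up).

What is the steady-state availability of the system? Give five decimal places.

0.65966

A(blade encoder) = MTBF/(MTBF+MTTR) = 3432/(3432+47.9) = 0.986235
A(slip-ring assembly) = MTBF/(MTBF+MTTR) = 223/(223+110.4) = 0.668866
Series availability: 0.986235 × 0.668866 = 0.65966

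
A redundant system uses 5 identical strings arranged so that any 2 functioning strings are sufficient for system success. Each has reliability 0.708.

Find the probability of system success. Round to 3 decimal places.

0.972

R = Σ_{i=2}^{5} C(5,i) p^i (1−p)^{5−i} with p = 0.708
C(5,2)·0.708^2·0.292^3 = 0.12480
C(5,3)·0.708^3·0.292^2 = 0.30260
C(5,4)·0.708^4·0.292^1 = 0.36685
C(5,5)·0.708^5·0.292^0 = 0.17790
Sum = 0.972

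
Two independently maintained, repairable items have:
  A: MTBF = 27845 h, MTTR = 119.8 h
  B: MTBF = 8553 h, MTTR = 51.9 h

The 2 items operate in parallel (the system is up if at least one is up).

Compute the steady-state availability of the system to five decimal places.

0.99997

A(A) = MTBF/(MTBF+MTTR) = 27845/(27845+119.8) = 0.995716
A(B) = MTBF/(MTBF+MTTR) = 8553/(8553+51.9) = 0.993969
Parallel availability: 1 − (1 − 0.995716)(1 − 0.993969) = 0.99997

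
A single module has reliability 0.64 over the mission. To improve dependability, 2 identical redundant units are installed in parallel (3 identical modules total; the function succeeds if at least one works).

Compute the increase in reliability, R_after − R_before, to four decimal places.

0.3133

R_before = 0.64
R_after = 1 − (1 − 0.64)^3 = 0.9533
ΔR = 0.9533 − 0.64 = 0.3133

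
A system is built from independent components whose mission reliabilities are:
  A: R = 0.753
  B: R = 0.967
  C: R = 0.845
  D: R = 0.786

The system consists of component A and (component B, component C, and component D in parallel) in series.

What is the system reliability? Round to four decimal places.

Parallel (B, C, and D): 1 − (1 − 0.967000)(1 − 0.845000)(1 − 0.786000) = 0.998905
Series (A and [0.998905]): 0.753000 × 0.998905 = 0.7522

0.7522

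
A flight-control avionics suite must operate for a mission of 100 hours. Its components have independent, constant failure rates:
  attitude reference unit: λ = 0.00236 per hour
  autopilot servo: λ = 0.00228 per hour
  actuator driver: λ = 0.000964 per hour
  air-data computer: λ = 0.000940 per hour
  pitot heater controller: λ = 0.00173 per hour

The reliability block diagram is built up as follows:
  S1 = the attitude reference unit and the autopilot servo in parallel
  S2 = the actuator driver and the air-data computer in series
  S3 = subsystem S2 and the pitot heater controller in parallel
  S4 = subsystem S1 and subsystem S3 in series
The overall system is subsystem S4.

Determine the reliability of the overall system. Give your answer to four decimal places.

R(attitude reference unit) = exp(−0.00236 × 100) = 0.789781
R(autopilot servo) = exp(−0.00228 × 100) = 0.796124
R(actuator driver) = exp(−0.000964 × 100) = 0.908101
R(air-data computer) = exp(−0.000940 × 100) = 0.910283
R(pitot heater controller) = exp(−0.00173 × 100) = 0.841138
Parallel (attitude reference unit and autopilot servo): 1 − (1 − 0.789781)(1 − 0.796124) = 0.957141
Series (actuator driver and air-data computer): 0.908101 × 0.910283 = 0.826629
Parallel ([0.826629] and pitot heater controller): 1 − (1 − 0.826629)(1 − 0.841138) = 0.972458
Series ([0.957141] and [0.972458]): 0.957141 × 0.972458 = 0.9308

0.9308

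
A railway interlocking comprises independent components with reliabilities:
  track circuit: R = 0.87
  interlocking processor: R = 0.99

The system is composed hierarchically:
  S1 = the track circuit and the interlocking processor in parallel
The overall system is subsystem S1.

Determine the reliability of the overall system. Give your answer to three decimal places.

Parallel (track circuit and interlocking processor): 1 − (1 − 0.87000)(1 − 0.99000) = 0.999

0.999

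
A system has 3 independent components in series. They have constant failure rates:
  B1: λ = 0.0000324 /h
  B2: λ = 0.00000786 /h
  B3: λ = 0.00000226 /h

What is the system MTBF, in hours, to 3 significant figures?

Series of exponential components: λ_sys = Σ λ_i
λ_sys = 0.0000324 + 0.00000786 + 0.00000226 = 4.2520e-05 /h
MTBF = 1 / λ_sys = 23500 h

23500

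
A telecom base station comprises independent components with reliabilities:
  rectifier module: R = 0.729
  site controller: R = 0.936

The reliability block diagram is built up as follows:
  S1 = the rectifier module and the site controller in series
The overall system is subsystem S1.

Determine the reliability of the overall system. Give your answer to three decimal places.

0.682

Series (rectifier module and site controller): 0.72900 × 0.93600 = 0.682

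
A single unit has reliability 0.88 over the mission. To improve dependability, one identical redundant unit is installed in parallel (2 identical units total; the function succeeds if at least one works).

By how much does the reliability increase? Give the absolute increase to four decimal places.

R_before = 0.88
R_after = 1 − (1 − 0.88)^2 = 0.9856
ΔR = 0.9856 − 0.88 = 0.1056

0.1056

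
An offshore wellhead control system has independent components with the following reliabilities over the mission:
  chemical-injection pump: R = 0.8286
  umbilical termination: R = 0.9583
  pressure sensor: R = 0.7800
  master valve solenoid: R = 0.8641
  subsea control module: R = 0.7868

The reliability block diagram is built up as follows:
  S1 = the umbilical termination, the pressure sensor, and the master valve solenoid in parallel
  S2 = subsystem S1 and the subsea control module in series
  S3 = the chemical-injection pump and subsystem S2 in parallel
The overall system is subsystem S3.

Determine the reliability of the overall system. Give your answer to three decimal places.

Parallel (umbilical termination, pressure sensor, and master valve solenoid): 1 − (1 − 0.95830)(1 − 0.78000)(1 − 0.86410) = 0.99875
Series ([0.99875] and subsea control module): 0.99875 × 0.78680 = 0.78582
Parallel (chemical-injection pump and [0.78582]): 1 − (1 − 0.82860)(1 − 0.78582) = 0.963

0.963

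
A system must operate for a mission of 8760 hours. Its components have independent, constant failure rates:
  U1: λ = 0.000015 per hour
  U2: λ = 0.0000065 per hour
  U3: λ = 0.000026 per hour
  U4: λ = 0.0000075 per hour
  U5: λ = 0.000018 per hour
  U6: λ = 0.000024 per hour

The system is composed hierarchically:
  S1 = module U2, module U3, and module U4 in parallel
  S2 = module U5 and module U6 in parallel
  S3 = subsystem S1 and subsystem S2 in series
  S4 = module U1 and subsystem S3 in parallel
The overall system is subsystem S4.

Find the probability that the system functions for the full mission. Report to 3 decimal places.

0.997

R(U1) = exp(−0.000015 × 8760) = 0.87687
R(U2) = exp(−0.0000065 × 8760) = 0.94465
R(U3) = exp(−0.000026 × 8760) = 0.79632
R(U4) = exp(−0.0000075 × 8760) = 0.93641
R(U5) = exp(−0.000018 × 8760) = 0.85412
R(U6) = exp(−0.000024 × 8760) = 0.81039
Parallel (U2, U3, and U4): 1 − (1 − 0.94465)(1 − 0.79632)(1 − 0.93641) = 0.99928
Parallel (U5 and U6): 1 − (1 − 0.85412)(1 − 0.81039) = 0.97234
Series ([0.99928] and [0.97234]): 0.99928 × 0.97234 = 0.97164
Parallel (U1 and [0.97164]): 1 − (1 − 0.87687)(1 − 0.97164) = 0.997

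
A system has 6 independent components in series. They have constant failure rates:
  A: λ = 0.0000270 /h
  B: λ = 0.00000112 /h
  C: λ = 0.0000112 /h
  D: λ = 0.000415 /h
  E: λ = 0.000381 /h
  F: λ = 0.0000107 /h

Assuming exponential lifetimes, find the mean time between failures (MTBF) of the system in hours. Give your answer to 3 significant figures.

1180

Series of exponential components: λ_sys = Σ λ_i
λ_sys = 0.0000270 + 0.00000112 + 0.0000112 + 0.000415 + 0.000381 + 0.0000107 = 8.4602e-04 /h
MTBF = 1 / λ_sys = 1180 h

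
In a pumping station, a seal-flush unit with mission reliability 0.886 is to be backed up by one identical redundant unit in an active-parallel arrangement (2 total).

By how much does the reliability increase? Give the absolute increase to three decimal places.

R_before = 0.886
R_after = 1 − (1 − 0.886)^2 = 0.987
ΔR = 0.987 − 0.886 = 0.101

0.101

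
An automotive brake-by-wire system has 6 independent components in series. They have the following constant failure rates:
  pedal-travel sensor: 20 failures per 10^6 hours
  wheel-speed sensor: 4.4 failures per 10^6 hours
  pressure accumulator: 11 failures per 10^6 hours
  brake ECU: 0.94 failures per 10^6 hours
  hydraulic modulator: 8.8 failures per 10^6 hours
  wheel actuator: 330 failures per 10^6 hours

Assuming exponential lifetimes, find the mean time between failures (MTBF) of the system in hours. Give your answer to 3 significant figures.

Series of exponential components: λ_sys = Σ λ_i
λ_sys = 0.000020 + 0.0000044 + 0.000011 + 0.00000094 + 0.0000088 + 0.00033 = 3.7514e-04 /h
MTBF = 1 / λ_sys = 2670 h

2670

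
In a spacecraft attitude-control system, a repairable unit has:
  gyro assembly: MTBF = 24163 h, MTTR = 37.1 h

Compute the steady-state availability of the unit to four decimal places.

A(gyro assembly) = MTBF/(MTBF+MTTR) = 24163/(24163+37.1) = 0.9985

0.9985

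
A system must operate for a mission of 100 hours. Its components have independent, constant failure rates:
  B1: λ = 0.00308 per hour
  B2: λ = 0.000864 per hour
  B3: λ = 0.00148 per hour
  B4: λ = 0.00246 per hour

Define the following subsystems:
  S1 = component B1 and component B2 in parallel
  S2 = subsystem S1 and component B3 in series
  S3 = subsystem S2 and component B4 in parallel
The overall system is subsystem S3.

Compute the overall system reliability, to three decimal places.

0.966

R(B1) = exp(−0.00308 × 100) = 0.73492
R(B2) = exp(−0.000864 × 100) = 0.91723
R(B3) = exp(−0.00148 × 100) = 0.86243
R(B4) = exp(−0.00246 × 100) = 0.78192
Parallel (B1 and B2): 1 − (1 − 0.73492)(1 − 0.91723) = 0.97806
Series ([0.97806] and B3): 0.97806 × 0.86243 = 0.84351
Parallel ([0.84351] and B4): 1 − (1 − 0.84351)(1 − 0.78192) = 0.966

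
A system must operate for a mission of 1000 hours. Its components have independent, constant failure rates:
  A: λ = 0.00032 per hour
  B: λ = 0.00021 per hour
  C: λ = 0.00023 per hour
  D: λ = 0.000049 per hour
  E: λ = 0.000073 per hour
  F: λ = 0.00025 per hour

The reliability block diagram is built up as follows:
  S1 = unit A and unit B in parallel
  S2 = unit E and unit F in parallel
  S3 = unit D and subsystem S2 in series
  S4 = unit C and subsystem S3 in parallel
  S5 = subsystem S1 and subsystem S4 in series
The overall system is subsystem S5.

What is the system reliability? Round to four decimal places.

0.9359

R(A) = exp(−0.00032 × 1000) = 0.726149
R(B) = exp(−0.00021 × 1000) = 0.810584
R(C) = exp(−0.00023 × 1000) = 0.794534
R(D) = exp(−0.000049 × 1000) = 0.952181
R(E) = exp(−0.000073 × 1000) = 0.929601
R(F) = exp(−0.00025 × 1000) = 0.778801
Parallel (A and B): 1 − (1 − 0.726149)(1 − 0.810584) = 0.948128
Parallel (E and F): 1 − (1 − 0.929601)(1 − 0.778801) = 0.984428
Series (D and [0.984428]): 0.952181 × 0.984428 = 0.937354
Parallel (C and [0.937354]): 1 − (1 − 0.794534)(1 − 0.937354) = 0.987128
Series ([0.948128] and [0.987128]): 0.948128 × 0.987128 = 0.9359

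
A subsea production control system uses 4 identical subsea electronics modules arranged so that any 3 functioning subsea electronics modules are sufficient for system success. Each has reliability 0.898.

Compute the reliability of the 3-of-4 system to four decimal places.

0.9457

R = Σ_{i=3}^{4} C(4,i) p^i (1−p)^{4−i} with p = 0.898
C(4,3)·0.898^3·0.102^1 = 0.295454
C(4,4)·0.898^4·0.102^0 = 0.650287
Sum = 0.9457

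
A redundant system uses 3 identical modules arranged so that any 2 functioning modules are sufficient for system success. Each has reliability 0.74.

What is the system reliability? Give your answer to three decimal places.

0.832

R = Σ_{i=2}^{3} C(3,i) p^i (1−p)^{3−i} with p = 0.74
C(3,2)·0.74^2·0.26^1 = 0.42713
C(3,3)·0.74^3·0.26^0 = 0.40522
Sum = 0.832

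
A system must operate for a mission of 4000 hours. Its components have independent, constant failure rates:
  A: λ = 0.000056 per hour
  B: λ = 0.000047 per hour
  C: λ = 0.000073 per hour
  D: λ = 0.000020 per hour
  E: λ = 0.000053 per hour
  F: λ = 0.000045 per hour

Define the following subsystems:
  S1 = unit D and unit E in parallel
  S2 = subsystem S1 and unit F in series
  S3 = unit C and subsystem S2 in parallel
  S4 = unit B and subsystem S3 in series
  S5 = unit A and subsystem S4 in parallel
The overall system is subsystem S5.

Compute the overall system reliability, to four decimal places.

R(A) = exp(−0.000056 × 4000) = 0.799315
R(B) = exp(−0.000047 × 4000) = 0.828615
R(C) = exp(−0.000073 × 4000) = 0.746769
R(D) = exp(−0.000020 × 4000) = 0.923116
R(E) = exp(−0.000053 × 4000) = 0.808965
R(F) = exp(−0.000045 × 4000) = 0.835270
Parallel (D and E): 1 − (1 − 0.923116)(1 − 0.808965) = 0.985312
Series ([0.985312] and F): 0.985312 × 0.835270 = 0.823002
Parallel (C and [0.823002]): 1 − (1 − 0.746769)(1 − 0.823002) = 0.955179
Series (B and [0.955179]): 0.828615 × 0.955179 = 0.791476
Parallel (A and [0.791476]): 1 − (1 − 0.799315)(1 − 0.791476) = 0.9582

0.9582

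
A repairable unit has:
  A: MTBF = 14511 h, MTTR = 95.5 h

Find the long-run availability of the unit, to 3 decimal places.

A(A) = MTBF/(MTBF+MTTR) = 14511/(14511+95.5) = 0.993

0.993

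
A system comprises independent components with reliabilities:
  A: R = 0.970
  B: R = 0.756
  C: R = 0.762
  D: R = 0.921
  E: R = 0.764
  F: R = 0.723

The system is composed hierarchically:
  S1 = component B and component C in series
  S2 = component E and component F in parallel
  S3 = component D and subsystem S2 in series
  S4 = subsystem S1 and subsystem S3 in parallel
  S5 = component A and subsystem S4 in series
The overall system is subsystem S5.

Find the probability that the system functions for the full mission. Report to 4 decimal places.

0.9128

Series (B and C): 0.756000 × 0.762000 = 0.576072
Parallel (E and F): 1 − (1 − 0.764000)(1 − 0.723000) = 0.934628
Series (D and [0.934628]): 0.921000 × 0.934628 = 0.860792
Parallel ([0.576072] and [0.860792]): 1 − (1 − 0.576072)(1 − 0.860792) = 0.940986
Series (A and [0.940986]): 0.970000 × 0.940986 = 0.9128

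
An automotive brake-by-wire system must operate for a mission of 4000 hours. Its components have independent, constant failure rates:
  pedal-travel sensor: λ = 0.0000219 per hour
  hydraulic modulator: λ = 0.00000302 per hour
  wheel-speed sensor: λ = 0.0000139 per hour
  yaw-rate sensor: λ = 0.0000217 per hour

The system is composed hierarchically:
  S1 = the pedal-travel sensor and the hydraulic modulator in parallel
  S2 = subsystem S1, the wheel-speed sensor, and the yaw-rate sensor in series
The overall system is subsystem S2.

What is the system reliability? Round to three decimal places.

R(pedal-travel sensor) = exp(−0.0000219 × 4000) = 0.91613
R(hydraulic modulator) = exp(−0.00000302 × 4000) = 0.98799
R(wheel-speed sensor) = exp(−0.0000139 × 4000) = 0.94592
R(yaw-rate sensor) = exp(−0.0000217 × 4000) = 0.91686
Parallel (pedal-travel sensor and hydraulic modulator): 1 − (1 − 0.91613)(1 − 0.98799) = 0.99899
Series ([0.99899], wheel-speed sensor, and yaw-rate sensor): 0.99899 × 0.94592 × 0.91686 = 0.866

0.866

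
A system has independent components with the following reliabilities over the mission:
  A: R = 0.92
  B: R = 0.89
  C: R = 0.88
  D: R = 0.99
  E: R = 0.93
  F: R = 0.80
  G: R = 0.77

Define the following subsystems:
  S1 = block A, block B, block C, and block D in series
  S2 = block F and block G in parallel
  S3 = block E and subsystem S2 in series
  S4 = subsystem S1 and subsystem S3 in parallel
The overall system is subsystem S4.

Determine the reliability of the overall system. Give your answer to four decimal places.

Series (A, B, C, and D): 0.920000 × 0.890000 × 0.880000 × 0.990000 = 0.713339
Parallel (F and G): 1 − (1 − 0.800000)(1 − 0.770000) = 0.954000
Series (E and [0.954000]): 0.930000 × 0.954000 = 0.887220
Parallel ([0.713339] and [0.887220]): 1 − (1 − 0.713339)(1 − 0.887220) = 0.9677

0.9677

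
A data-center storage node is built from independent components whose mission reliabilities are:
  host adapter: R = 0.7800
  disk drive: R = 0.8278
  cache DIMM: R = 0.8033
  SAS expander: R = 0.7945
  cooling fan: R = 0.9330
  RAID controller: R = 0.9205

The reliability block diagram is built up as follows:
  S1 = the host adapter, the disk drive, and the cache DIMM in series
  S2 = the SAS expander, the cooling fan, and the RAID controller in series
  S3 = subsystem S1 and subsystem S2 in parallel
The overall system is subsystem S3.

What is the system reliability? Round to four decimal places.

Series (host adapter, disk drive, and cache DIMM): 0.780000 × 0.827800 × 0.803300 = 0.518678
Series (SAS expander, cooling fan, and RAID controller): 0.794500 × 0.933000 × 0.920500 = 0.682338
Parallel ([0.518678] and [0.682338]): 1 − (1 − 0.518678)(1 − 0.682338) = 0.8471

0.8471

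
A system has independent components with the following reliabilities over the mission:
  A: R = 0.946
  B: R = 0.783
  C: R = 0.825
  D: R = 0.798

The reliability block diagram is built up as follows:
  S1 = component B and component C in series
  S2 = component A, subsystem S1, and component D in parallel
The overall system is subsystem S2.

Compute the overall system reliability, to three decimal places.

Series (B and C): 0.78300 × 0.82500 = 0.64598
Parallel (A, [0.64598], and D): 1 − (1 − 0.94600)(1 − 0.64598)(1 − 0.79800) = 0.996

0.996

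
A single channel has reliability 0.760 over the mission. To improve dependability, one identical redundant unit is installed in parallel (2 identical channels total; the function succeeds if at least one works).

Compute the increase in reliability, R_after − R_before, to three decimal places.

R_before = 0.760
R_after = 1 − (1 − 0.760)^2 = 0.942
ΔR = 0.942 − 0.760 = 0.182

0.182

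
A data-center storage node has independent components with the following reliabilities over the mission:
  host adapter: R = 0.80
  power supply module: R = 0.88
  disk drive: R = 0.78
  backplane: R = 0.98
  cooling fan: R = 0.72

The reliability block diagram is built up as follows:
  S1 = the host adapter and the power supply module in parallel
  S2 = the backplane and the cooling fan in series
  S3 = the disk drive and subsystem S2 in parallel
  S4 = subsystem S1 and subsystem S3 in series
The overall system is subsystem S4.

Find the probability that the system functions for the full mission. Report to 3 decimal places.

0.913

Parallel (host adapter and power supply module): 1 − (1 − 0.80000)(1 − 0.88000) = 0.97600
Series (backplane and cooling fan): 0.98000 × 0.72000 = 0.70560
Parallel (disk drive and [0.70560]): 1 − (1 − 0.78000)(1 − 0.70560) = 0.93523
Series ([0.97600] and [0.93523]): 0.97600 × 0.93523 = 0.913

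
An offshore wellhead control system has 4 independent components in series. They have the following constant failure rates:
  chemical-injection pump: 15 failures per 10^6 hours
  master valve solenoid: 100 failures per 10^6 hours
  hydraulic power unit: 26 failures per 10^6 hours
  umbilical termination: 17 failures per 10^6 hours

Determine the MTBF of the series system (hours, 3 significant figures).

Series of exponential components: λ_sys = Σ λ_i
λ_sys = 0.000015 + 0.00010 + 0.000026 + 0.000017 = 1.5800e-04 /h
MTBF = 1 / λ_sys = 6330 h

6330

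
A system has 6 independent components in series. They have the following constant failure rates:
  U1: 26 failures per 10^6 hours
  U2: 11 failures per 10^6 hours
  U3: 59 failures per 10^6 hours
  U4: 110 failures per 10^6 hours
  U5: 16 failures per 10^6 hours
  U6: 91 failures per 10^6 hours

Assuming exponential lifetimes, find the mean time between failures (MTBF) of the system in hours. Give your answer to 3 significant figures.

Series of exponential components: λ_sys = Σ λ_i
λ_sys = 0.000026 + 0.000011 + 0.000059 + 0.00011 + 0.000016 + 0.000091 = 3.1300e-04 /h
MTBF = 1 / λ_sys = 3190 h

3190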